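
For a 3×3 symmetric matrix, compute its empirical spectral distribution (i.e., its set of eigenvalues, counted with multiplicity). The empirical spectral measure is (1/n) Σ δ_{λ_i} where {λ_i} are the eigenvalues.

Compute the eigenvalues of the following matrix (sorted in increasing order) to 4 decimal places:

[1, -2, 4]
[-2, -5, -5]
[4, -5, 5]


Since M is real symmetric, all three eigenvalues are real; they are the roots of det(λI − M) = λ³ − (tr M) λ² + s λ − det M, where s is the sum of the principal 2×2 minors.
tr M = 1 + (-5) + 5 = 1.
s = (1·(-5) − (-2)²) + (1·5 − 4²) + ((-5)·5 − (-5)²) = -9 + (-11) + (-50) = -70.
det M (expand along row 1) = 1·(-50) − (-2)·10 + 4·30 = 90.
Characteristic polynomial: λ³ − λ² − 70λ − 90 = 0.
Substitute λ = y + (tr M)/3 = y + 0.333333 to remove the quadratic term: y³ + p·y + q = 0 with p = s − (tr M)²/3 = -70.333333 and q = −2(tr M)³/27 + (tr M)·s/3 − det M = -113.407407.
Three real roots ⇒ use the trigonometric (Viète) form: r = 2√(−p/3) = 9.683893, φ = arccos(3q/(p·r)) = arccos(0.499518) = 1.047754 rad.
y_k = r·cos(φ/3 − 2πk/3) for k = 0, 1, 2 gives y = 9.099269, -1.679823, -7.419446.
λ_k = y_k + 0.333333 gives λ = 9.4326, -1.3465, -7.0861 (check: the sum is 1.0000 = tr M).

Eigenvalues sorted in increasing order: [-7.0861, -1.3465, 9.4326].


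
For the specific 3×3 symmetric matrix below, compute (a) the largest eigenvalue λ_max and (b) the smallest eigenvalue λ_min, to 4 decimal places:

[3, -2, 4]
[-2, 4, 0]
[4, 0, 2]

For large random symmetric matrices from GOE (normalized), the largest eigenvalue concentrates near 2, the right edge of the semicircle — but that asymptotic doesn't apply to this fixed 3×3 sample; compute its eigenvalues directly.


Since M is real symmetric, all three eigenvalues are real; they are the roots of det(λI − M) = λ³ − (tr M) λ² + s λ − det M, where s is the sum of the principal 2×2 minors.
tr M = 3 + 4 + 2 = 9.
s = (3·4 − (-2)²) + (3·2 − 4²) + (4·2 − 0²) = 8 + (-10) + 8 = 6.
det M (expand along row 1) = 3·8 − (-2)·(-4) + 4·(-16) = -48.
Characteristic polynomial: λ³ − 9λ² + 6λ + 48 = 0.
Substitute λ = y + (tr M)/3 = y + 3.000000 to remove the quadratic term: y³ + p·y + q = 0 with p = s − (tr M)²/3 = -21.000000 and q = −2(tr M)³/27 + (tr M)·s/3 − det M = 12.000000.
Three real roots ⇒ use the trigonometric (Viète) form: r = 2√(−p/3) = 5.291503, φ = arccos(3q/(p·r)) = arccos(-0.323970) = 1.900719 rad.
y_k = r·cos(φ/3 − 2πk/3) for k = 0, 1, 2 gives y = 4.264514, 0.580756, -4.845270.
λ_k = y_k + 3.000000 gives λ = 7.2645, 3.5808, -1.8453 (check: the sum is 9.0000 = tr M).

Hence λ_max = 7.2645 and λ_min = -1.8453.


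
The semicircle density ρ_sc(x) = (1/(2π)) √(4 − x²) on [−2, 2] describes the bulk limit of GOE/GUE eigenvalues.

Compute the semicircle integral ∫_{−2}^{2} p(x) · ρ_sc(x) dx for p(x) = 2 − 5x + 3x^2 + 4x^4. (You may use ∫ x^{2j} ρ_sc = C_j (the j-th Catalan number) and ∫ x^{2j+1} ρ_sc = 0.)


Write p(x) = Σ a_i x^i, split into monomials and integrate each against ρ_sc separately.
Using ∫ x^{2j} ρ_sc = C_j = (1/(j+1)) C(2j, j) (Catalan numbers) and ∫ x^{2j+1} ρ_sc = 0 (odd monomials vanish by symmetry):
  i = 0 (even): a_0 · C_{0} = 2 · 1 = 2
  i = 1 (odd): ∫ x^1 ρ_sc = 0 (vanishes)
  i = 2 (even): a_2 · C_{1} = 3 · 1 = 3
  i = 4 (even): a_4 · C_{2} = 4 · 2 = 8

Summing the contributions: ∫_{−2}^{2} p(x) ρ_sc(x) dx = 2 + 3 + 8 = 13.


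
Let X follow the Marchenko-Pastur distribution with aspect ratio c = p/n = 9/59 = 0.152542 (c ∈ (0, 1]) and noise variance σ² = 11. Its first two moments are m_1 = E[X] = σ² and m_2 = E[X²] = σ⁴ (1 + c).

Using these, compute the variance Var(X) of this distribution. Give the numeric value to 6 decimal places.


m_1 = E[X] = σ² = 11, so m_1² = 121.
m_2 = E[X²] = σ⁴ (1 + c) = 121 · (1 + 0.152542) = 121 · 1.152542 = 139.457627.
(Note m_2 − m_1² simplifies to c · σ⁴ = 0.152542 · 121.)

Var(X) = m_2 − m_1² = 139.457627 − 121 = 18.457627.


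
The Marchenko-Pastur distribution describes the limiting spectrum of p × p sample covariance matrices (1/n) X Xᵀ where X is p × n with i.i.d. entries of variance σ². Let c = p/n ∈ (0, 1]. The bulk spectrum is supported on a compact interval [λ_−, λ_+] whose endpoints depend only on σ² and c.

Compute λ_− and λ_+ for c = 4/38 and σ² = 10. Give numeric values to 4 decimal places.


c = 4/38 = 0.105263; √c = 0.324443.
λ_− = σ² (1 − √c)² = 10 · (1 − 0.324443)² = 10 · (0.675557)² = 4.563775.
λ_+ = σ² (1 + √c)² = 10 · (1 + 0.324443)² = 10 · (1.324443)² = 17.541488.

Rounded to 4 decimal places: λ_− ≈ 4.5638, λ_+ ≈ 17.5415.


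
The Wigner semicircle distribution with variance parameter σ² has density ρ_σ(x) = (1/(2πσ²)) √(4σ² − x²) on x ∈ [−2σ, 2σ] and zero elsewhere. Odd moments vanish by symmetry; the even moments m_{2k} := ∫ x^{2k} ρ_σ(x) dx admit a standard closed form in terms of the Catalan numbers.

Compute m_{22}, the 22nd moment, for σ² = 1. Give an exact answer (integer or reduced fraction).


By the scaled semicircle moment identity, m_{2k} = σ^{2k} · C_k with k = 11.
C_11 = (1/(k+1)) · C(2k, k) = (1/12) · C(22, 11) = (1/12) · 705432 = 58786.
σ^{2k} = (σ²)^k = (1)^11 = 1.

Therefore m_{22} = σ^{22} · C_11 = 1 · 58786 = 58786.


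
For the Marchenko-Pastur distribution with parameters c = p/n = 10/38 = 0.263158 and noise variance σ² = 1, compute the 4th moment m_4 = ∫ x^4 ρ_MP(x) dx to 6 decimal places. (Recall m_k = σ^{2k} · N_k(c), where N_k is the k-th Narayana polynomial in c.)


E[X⁴] = σ⁸ (1 + 6c + 6c² + c³) (fourth MP moment). With σ² = 1 (so σ⁸ = 1) and c = 10/38 = 0.263158: E[X⁴] = 1 · (1 + 6·0.263158 + 6·(0.263158)² + (0.263158)³) = 1 · 3.012684.

So E[X^4] = 3.012684.


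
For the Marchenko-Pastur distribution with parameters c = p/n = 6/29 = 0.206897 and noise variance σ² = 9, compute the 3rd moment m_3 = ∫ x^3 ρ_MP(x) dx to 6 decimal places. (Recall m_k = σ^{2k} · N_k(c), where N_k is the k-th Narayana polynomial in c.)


E[X³] = σ⁶ (1 + 3c + c²) (third MP moment). With σ² = 9 (so σ⁶ = 729) and c = 6/29 = 0.206897: E[X³] = 729 · (1 + 3·0.206897 + (0.206897)²) = 729 · 1.663496.

So E[X^3] = 1212.688466.


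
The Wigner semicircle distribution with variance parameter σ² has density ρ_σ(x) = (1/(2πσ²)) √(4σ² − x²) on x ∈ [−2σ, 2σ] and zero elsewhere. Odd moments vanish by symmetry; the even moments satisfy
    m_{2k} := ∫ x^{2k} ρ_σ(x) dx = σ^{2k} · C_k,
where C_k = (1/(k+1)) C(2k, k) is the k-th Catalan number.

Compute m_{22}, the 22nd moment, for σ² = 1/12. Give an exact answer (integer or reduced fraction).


By the scaled semicircle moment identity, m_{2k} = σ^{2k} · C_k with k = 11.
C_11 = (1/(k+1)) · C(2k, k) = (1/12) · C(22, 11) = (1/12) · 705432 = 58786.
σ^{2k} = (σ²)^k = (1/12)^11 = 1/743008370688.

Therefore m_{22} = σ^{22} · C_11 = (1/743008370688) · 58786 = 29393/371504185344.


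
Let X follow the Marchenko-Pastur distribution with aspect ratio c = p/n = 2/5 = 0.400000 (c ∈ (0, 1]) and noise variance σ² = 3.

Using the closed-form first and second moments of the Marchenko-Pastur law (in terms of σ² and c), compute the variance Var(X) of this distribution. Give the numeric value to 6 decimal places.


Recall the MP moments m_1 = E[X] = σ² and m_2 = E[X²] = σ⁴ (1 + c).
m_1 = E[X] = σ² = 3, so m_1² = 9.
m_2 = E[X²] = σ⁴ (1 + c) = 9 · (1 + 0.400000) = 9 · 1.400000 = 12.600000.
(Note m_2 − m_1² simplifies to c · σ⁴ = 0.400000 · 9.)

Var(X) = m_2 − m_1² = 12.600000 − 9 = 3.600000.


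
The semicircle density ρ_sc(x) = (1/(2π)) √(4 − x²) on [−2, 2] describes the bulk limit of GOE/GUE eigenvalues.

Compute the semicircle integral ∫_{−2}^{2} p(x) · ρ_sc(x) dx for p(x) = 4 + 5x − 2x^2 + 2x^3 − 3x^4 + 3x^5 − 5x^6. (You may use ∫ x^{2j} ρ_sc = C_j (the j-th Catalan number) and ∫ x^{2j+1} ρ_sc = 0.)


Write p(x) = Σ a_i x^i, split into monomials and integrate each against ρ_sc separately.
Using ∫ x^{2j} ρ_sc = C_j = (1/(j+1)) C(2j, j) (Catalan numbers) and ∫ x^{2j+1} ρ_sc = 0 (odd monomials vanish by symmetry):
  i = 0 (even): a_0 · C_{0} = 4 · 1 = 4
  i = 1 (odd): ∫ x^1 ρ_sc = 0 (vanishes)
  i = 2 (even): a_2 · C_{1} = -2 · 1 = -2
  i = 3 (odd): ∫ x^3 ρ_sc = 0 (vanishes)
  i = 4 (even): a_4 · C_{2} = -3 · 2 = -6
  i = 5 (odd): ∫ x^5 ρ_sc = 0 (vanishes)
  i = 6 (even): a_6 · C_{3} = -5 · 5 = -25

Summing the contributions: ∫_{−2}^{2} p(x) ρ_sc(x) dx = 4 + (-2) + (-6) + (-25) = -29.


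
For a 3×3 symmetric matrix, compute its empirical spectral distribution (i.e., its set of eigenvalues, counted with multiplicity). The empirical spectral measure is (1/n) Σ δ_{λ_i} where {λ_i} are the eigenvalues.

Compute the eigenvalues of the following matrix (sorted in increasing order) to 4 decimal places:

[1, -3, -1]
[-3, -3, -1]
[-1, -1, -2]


Since M is real symmetric, all three eigenvalues are real; they are the roots of det(λI − M) = λ³ − (tr M) λ² + s λ − det M, where s is the sum of the principal 2×2 minors.
tr M = 1 + (-3) + (-2) = -4.
s = (1·(-3) − (-3)²) + (1·(-2) − (-1)²) + ((-3)·(-2) − (-1)²) = -12 + (-3) + 5 = -10.
det M (expand along row 1) = 1·5 − (-3)·5 + (-1)·0 = 20.
Characteristic polynomial: λ³ + 4λ² − 10λ − 20 = 0.
Substitute λ = y + (tr M)/3 = y − 1.333333 to remove the quadratic term: y³ + p·y + q = 0 with p = s − (tr M)²/3 = -15.333333 and q = −2(tr M)³/27 + (tr M)·s/3 − det M = -1.925926.
Three real roots ⇒ use the trigonometric (Viète) form: r = 2√(−p/3) = 4.521553, φ = arccos(3q/(p·r)) = arccos(0.083337) = 1.487363 rad.
y_k = r·cos(φ/3 − 2πk/3) for k = 0, 1, 2 gives y = 3.977133, -0.125733, -3.851399.
λ_k = y_k − 1.333333 gives λ = 2.6438, -1.4591, -5.1847 (check: the sum is -4.0000 = tr M).

Eigenvalues sorted in increasing order: [-5.1847, -1.4591, 2.6438].


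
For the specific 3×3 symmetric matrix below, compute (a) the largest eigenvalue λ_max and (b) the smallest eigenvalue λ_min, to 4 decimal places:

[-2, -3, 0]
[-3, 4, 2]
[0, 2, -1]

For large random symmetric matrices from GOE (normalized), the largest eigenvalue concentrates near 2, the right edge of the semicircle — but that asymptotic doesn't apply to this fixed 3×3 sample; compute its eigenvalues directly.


Since M is real symmetric, all three eigenvalues are real; they are the roots of det(λI − M) = λ³ − (tr M) λ² + s λ − det M, where s is the sum of the principal 2×2 minors.
tr M = -2 + 4 + (-1) = 1.
s = ((-2)·4 − (-3)²) + ((-2)·(-1) − 0²) + (4·(-1) − 2²) = -17 + 2 + (-8) = -23.
det M (expand along row 1) = (-2)·(-8) − (-3)·3 + 0·(-6) = 25.
Characteristic polynomial: λ³ − λ² − 23λ − 25 = 0.
Substitute λ = y + (tr M)/3 = y + 0.333333 to remove the quadratic term: y³ + p·y + q = 0 with p = s − (tr M)²/3 = -23.333333 and q = −2(tr M)³/27 + (tr M)·s/3 − det M = -32.740741.
Three real roots ⇒ use the trigonometric (Viète) form: r = 2√(−p/3) = 5.577734, φ = arccos(3q/(p·r)) = arccos(0.754701) = 0.715597 rad.
y_k = r·cos(φ/3 − 2πk/3) for k = 0, 1, 2 gives y = 5.419804, -1.568576, -3.851228.
λ_k = y_k + 0.333333 gives λ = 5.7531, -1.2352, -3.5179 (check: the sum is 1.0000 = tr M).

Hence λ_max = 5.7531 and λ_min = -3.5179.


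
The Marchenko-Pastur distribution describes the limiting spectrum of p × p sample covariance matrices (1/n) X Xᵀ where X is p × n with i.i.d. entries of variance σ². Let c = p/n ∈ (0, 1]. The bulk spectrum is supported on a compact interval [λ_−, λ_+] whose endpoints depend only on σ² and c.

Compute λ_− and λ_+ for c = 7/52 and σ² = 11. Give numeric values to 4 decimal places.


c = 7/52 = 0.134615; √c = 0.366900.
λ_− = σ² (1 − √c)² = 11 · (1 − 0.366900)² = 11 · (0.633100)² = 4.408976.
λ_+ = σ² (1 + √c)² = 11 · (1 + 0.366900)² = 11 · (1.366900)² = 20.552562.

Rounded to 4 decimal places: λ_− ≈ 4.4090, λ_+ ≈ 20.5526.


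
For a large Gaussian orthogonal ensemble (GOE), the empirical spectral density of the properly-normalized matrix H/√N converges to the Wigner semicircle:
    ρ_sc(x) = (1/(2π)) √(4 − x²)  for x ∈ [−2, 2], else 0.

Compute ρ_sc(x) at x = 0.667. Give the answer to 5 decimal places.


ρ_sc(x) = (1/(2π)) √(4 − x²). With x = 0.667:
  4 − x² = 4 − (0.667)² = 4 − 0.444889 = 3.555111.
  √(4 − x²) = 1.885500.
  1/(2π) = 0.159155.
  ρ_sc(0.667) = 0.159155 · 1.885500 = 0.300087.

Rounded to 5 decimal places: ρ_sc(0.667) ≈ 0.30009.


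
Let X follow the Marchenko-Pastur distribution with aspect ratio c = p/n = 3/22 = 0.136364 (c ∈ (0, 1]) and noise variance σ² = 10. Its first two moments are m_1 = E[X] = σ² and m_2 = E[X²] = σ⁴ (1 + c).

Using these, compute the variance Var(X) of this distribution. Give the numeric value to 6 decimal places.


m_1 = E[X] = σ² = 10, so m_1² = 100.
m_2 = E[X²] = σ⁴ (1 + c) = 100 · (1 + 0.136364) = 100 · 1.136364 = 113.636364.
(Note m_2 − m_1² simplifies to c · σ⁴ = 0.136364 · 100.)

Var(X) = m_2 − m_1² = 113.636364 − 100 = 13.636364.


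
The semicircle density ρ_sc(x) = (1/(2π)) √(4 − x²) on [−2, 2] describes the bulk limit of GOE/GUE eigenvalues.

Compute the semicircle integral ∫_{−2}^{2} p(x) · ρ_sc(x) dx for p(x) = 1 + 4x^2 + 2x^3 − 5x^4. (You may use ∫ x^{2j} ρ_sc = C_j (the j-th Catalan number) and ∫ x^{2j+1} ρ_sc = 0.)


Write p(x) = Σ a_i x^i, split into monomials and integrate each against ρ_sc separately.
Using ∫ x^{2j} ρ_sc = C_j = (1/(j+1)) C(2j, j) (Catalan numbers) and ∫ x^{2j+1} ρ_sc = 0 (odd monomials vanish by symmetry):
  i = 0 (even): a_0 · C_{0} = 1 · 1 = 1
  i = 2 (even): a_2 · C_{1} = 4 · 1 = 4
  i = 3 (odd): ∫ x^3 ρ_sc = 0 (vanishes)
  i = 4 (even): a_4 · C_{2} = -5 · 2 = -10

Summing the contributions: ∫_{−2}^{2} p(x) ρ_sc(x) dx = 1 + 4 + (-10) = -5.


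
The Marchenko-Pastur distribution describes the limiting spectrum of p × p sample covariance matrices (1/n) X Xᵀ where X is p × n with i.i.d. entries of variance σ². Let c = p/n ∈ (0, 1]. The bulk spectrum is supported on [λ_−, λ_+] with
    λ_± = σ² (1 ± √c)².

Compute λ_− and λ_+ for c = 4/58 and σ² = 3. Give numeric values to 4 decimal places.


c = 4/58 = 0.068966; √c = 0.262613.
λ_− = σ² (1 − √c)² = 3 · (1 − 0.262613)² = 3 · (0.737387)² = 1.631219.
λ_+ = σ² (1 + √c)² = 3 · (1 + 0.262613)² = 3 · (1.262613)² = 4.782574.

Rounded to 4 decimal places: λ_− ≈ 1.6312, λ_+ ≈ 4.7826.


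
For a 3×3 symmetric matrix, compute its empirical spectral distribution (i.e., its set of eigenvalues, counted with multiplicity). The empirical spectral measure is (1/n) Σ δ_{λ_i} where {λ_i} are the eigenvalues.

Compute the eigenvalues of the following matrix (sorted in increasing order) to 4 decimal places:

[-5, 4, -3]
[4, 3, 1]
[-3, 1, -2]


Since M is real symmetric, all three eigenvalues are real; they are the roots of det(λI − M) = λ³ − (tr M) λ² + s λ − det M, where s is the sum of the principal 2×2 minors.
tr M = -5 + 3 + (-2) = -4.
s = ((-5)·3 − 4²) + ((-5)·(-2) − (-3)²) + (3·(-2) − 1²) = -31 + 1 + (-7) = -37.
det M (expand along row 1) = (-5)·(-7) − 4·(-5) + (-3)·13 = 16.
Characteristic polynomial: λ³ + 4λ² − 37λ − 16 = 0.
Substitute λ = y + (tr M)/3 = y − 1.333333 to remove the quadratic term: y³ + p·y + q = 0 with p = s − (tr M)²/3 = -42.333333 and q = −2(tr M)³/27 + (tr M)·s/3 − det M = 38.074074.
Three real roots ⇒ use the trigonometric (Viète) form: r = 2√(−p/3) = 7.512952, φ = arccos(3q/(p·r)) = arccos(-0.359135) = 1.938137 rad.
y_k = r·cos(φ/3 − 2πk/3) for k = 0, 1, 2 gives y = 5.998872, 0.917641, -6.916512.
λ_k = y_k − 1.333333 gives λ = 4.6655, -0.4157, -8.2498 (check: the sum is -4.0000 = tr M).

Eigenvalues sorted in increasing order: [-8.2498, -0.4157, 4.6655].


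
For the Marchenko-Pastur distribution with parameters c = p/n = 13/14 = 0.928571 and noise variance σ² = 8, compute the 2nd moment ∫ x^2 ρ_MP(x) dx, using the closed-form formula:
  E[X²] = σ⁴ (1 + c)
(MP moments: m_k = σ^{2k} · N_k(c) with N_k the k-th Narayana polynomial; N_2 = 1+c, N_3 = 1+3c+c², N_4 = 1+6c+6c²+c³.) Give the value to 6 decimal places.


E[X²] = σ⁴ (1 + c) (second MP moment). With σ² = 8 (so σ⁴ = 64) and c = 13/14 = 0.928571: E[X²] = 64 · (1 + 0.928571) = 64 · 1.928571.

So E[X^2] = 123.428571.


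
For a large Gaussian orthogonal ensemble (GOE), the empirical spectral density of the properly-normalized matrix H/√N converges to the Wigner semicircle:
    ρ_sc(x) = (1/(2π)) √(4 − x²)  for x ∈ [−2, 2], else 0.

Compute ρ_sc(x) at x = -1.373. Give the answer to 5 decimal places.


ρ_sc(x) = (1/(2π)) √(4 − x²). With x = -1.373:
  4 − x² = 4 − (-1.373)² = 4 − 1.885129 = 2.114871.
  √(4 − x²) = 1.454260.
  1/(2π) = 0.159155.
  ρ_sc(-1.373) = 0.159155 · 1.454260 = 0.231453.

Rounded to 5 decimal places: ρ_sc(-1.373) ≈ 0.23145.


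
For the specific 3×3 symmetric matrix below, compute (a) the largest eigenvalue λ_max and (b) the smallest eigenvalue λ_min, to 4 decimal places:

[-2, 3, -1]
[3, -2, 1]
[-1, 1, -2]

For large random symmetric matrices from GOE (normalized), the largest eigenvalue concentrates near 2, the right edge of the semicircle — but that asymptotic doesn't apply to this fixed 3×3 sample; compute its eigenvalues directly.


Since M is real symmetric, all three eigenvalues are real; they are the roots of det(λI − M) = λ³ − (tr M) λ² + s λ − det M, where s is the sum of the principal 2×2 minors.
tr M = -2 + (-2) + (-2) = -6.
s = ((-2)·(-2) − 3²) + ((-2)·(-2) − (-1)²) + ((-2)·(-2) − 1²) = -5 + 3 + 3 = 1.
det M (expand along row 1) = (-2)·3 − 3·(-5) + (-1)·1 = 8.
Characteristic polynomial: λ³ + 6λ² + λ − 8 = 0.
Substitute λ = y + (tr M)/3 = y − 2.000000 to remove the quadratic term: y³ + p·y + q = 0 with p = s − (tr M)²/3 = -11.000000 and q = −2(tr M)³/27 + (tr M)·s/3 − det M = 6.000000.
Three real roots ⇒ use the trigonometric (Viète) form: r = 2√(−p/3) = 3.829708, φ = arccos(3q/(p·r)) = arccos(-0.427282) = 2.012280 rad.
y_k = r·cos(φ/3 − 2πk/3) for k = 0, 1, 2 gives y = 3.000000, 0.561553, -3.561553.
λ_k = y_k − 2.000000 gives λ = 1.0000, -1.4384, -5.5616 (check: the sum is -6.0000 = tr M).

Hence λ_max = 1.0000 and λ_min = -5.5616.


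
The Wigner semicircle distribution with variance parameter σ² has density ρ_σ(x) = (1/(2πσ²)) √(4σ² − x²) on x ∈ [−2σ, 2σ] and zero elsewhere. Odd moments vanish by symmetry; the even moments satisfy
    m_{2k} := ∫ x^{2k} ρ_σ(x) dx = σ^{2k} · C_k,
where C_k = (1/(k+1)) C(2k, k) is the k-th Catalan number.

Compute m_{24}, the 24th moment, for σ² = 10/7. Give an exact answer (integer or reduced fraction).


By the scaled semicircle moment identity, m_{2k} = σ^{2k} · C_k with k = 12.
C_12 = (1/(k+1)) · C(2k, k) = (1/13) · C(24, 12) = (1/13) · 2704156 = 208012.
σ^{2k} = (σ²)^k = (10/7)^12 = 1000000000000/13841287201.

Therefore m_{24} = σ^{24} · C_12 = (1000000000000/13841287201) · 208012 = 29716000000000000/1977326743.


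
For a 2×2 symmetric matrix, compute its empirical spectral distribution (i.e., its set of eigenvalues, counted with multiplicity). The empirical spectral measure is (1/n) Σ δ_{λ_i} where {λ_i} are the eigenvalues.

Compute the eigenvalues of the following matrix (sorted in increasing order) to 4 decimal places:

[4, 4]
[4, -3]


Since M is real symmetric, both eigenvalues are real; they are the roots of det(λI − M) = λ² − (tr M) λ + det M.
tr M = 4 + (-3) = 1.
det M = 4·(-3) − 4² = -12 − 16 = -28.
Characteristic polynomial: λ² − λ − 28 = 0.
Discriminant Δ = (tr M)² − 4·det M = 1 − (-112) = 113; √Δ = 10.630146.
λ = (tr M ± √Δ)/2 = (1 ± 10.630146)/2, giving (tr M − √Δ)/2 = -4.8151 and (tr M + √Δ)/2 = 5.8151.

Eigenvalues sorted in increasing order: [-4.8151, 5.8151].


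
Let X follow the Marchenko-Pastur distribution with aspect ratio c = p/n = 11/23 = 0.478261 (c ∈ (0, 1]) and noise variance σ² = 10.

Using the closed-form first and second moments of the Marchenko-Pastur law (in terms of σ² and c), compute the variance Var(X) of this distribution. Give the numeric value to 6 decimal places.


Recall the MP moments m_1 = E[X] = σ² and m_2 = E[X²] = σ⁴ (1 + c).
m_1 = E[X] = σ² = 10, so m_1² = 100.
m_2 = E[X²] = σ⁴ (1 + c) = 100 · (1 + 0.478261) = 100 · 1.478261 = 147.826087.
(Note m_2 − m_1² simplifies to c · σ⁴ = 0.478261 · 100.)

Var(X) = m_2 − m_1² = 147.826087 − 100 = 47.826087.


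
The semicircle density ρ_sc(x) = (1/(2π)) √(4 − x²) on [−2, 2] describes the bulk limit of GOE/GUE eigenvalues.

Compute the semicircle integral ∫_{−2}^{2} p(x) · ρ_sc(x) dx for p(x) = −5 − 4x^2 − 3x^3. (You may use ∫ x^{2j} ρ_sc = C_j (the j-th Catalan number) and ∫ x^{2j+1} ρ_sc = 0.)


Write p(x) = Σ a_i x^i, split into monomials and integrate each against ρ_sc separately.
Using ∫ x^{2j} ρ_sc = C_j = (1/(j+1)) C(2j, j) (Catalan numbers) and ∫ x^{2j+1} ρ_sc = 0 (odd monomials vanish by symmetry):
  i = 0 (even): a_0 · C_{0} = -5 · 1 = -5
  i = 2 (even): a_2 · C_{1} = -4 · 1 = -4
  i = 3 (odd): ∫ x^3 ρ_sc = 0 (vanishes)

Summing the contributions: ∫_{−2}^{2} p(x) ρ_sc(x) dx = (-5) + (-4) = -9.


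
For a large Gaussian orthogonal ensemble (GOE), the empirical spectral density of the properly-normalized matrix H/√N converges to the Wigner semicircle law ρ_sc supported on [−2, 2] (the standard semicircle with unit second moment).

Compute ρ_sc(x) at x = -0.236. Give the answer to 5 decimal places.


ρ_sc(x) = (1/(2π)) √(4 − x²). With x = -0.236:
  4 − x² = 4 − (-0.236)² = 4 − 0.055696 = 3.944304.
  √(4 − x²) = 1.986027.
  1/(2π) = 0.159155.
  ρ_sc(-0.236) = 0.159155 · 1.986027 = 0.316086.

Rounded to 5 decimal places: ρ_sc(-0.236) ≈ 0.31609.


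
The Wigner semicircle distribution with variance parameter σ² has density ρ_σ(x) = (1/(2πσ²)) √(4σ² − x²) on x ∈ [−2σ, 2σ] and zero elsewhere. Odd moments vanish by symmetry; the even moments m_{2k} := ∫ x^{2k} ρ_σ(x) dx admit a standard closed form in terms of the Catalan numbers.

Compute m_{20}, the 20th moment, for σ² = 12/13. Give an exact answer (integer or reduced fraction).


By the scaled semicircle moment identity, m_{2k} = σ^{2k} · C_k with k = 10.
C_10 = (1/(k+1)) · C(2k, k) = (1/11) · C(20, 10) = (1/11) · 184756 = 16796.
σ^{2k} = (σ²)^k = (12/13)^10 = 61917364224/137858491849.

Therefore m_{20} = σ^{20} · C_10 = (61917364224/137858491849) · 16796 = 79997234577408/10604499373.


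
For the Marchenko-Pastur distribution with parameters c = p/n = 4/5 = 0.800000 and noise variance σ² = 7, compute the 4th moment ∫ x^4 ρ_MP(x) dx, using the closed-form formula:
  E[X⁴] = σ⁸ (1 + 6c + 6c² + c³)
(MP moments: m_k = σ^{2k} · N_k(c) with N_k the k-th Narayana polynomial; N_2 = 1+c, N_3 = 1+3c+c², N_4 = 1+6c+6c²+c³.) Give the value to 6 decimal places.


E[X⁴] = σ⁸ (1 + 6c + 6c² + c³) (fourth MP moment). With σ² = 7 (so σ⁸ = 2401) and c = 4/5 = 0.800000: E[X⁴] = 2401 · (1 + 6·0.800000 + 6·(0.800000)² + (0.800000)³) = 2401 · 10.152000.

So E[X^4] = 24374.952000.


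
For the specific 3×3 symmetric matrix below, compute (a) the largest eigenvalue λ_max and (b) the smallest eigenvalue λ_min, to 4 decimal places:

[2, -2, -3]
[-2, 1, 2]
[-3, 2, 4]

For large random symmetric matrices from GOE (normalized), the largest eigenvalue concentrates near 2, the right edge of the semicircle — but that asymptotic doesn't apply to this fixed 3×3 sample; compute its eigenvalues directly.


Since M is real symmetric, all three eigenvalues are real; they are the roots of det(λI − M) = λ³ − (tr M) λ² + s λ − det M, where s is the sum of the principal 2×2 minors.
tr M = 2 + 1 + 4 = 7.
s = (2·1 − (-2)²) + (2·4 − (-3)²) + (1·4 − 2²) = -2 + (-1) + 0 = -3.
det M (expand along row 1) = 2·0 − (-2)·(-2) + (-3)·(-1) = -1.
Characteristic polynomial: λ³ − 7λ² − 3λ + 1 = 0.
Substitute λ = y + (tr M)/3 = y + 2.333333 to remove the quadratic term: y³ + p·y + q = 0 with p = s − (tr M)²/3 = -19.333333 and q = −2(tr M)³/27 + (tr M)·s/3 − det M = -31.407407.
Three real roots ⇒ use the trigonometric (Viète) form: r = 2√(−p/3) = 5.077182, φ = arccos(3q/(p·r)) = arccos(0.959895) = 0.284168 rad.
y_k = r·cos(φ/3 − 2πk/3) for k = 0, 1, 2 gives y = 5.054422, -2.111341, -2.943081.
λ_k = y_k + 2.333333 gives λ = 7.3878, 0.2220, -0.6097 (check: the sum is 7.0000 = tr M).

Hence λ_max = 7.3878 and λ_min = -0.6097.


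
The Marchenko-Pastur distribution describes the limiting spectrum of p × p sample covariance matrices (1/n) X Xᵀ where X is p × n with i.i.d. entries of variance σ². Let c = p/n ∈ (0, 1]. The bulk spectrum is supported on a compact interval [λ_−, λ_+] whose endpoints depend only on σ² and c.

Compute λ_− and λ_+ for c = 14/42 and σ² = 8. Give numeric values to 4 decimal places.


c = 14/42 = 0.333333; √c = 0.577350.
λ_− = σ² (1 − √c)² = 8 · (1 − 0.577350)² = 8 · (0.422650)² = 1.429062.
λ_+ = σ² (1 + √c)² = 8 · (1 + 0.577350)² = 8 · (1.577350)² = 19.904271.

Rounded to 4 decimal places: λ_− ≈ 1.4291, λ_+ ≈ 19.9043.


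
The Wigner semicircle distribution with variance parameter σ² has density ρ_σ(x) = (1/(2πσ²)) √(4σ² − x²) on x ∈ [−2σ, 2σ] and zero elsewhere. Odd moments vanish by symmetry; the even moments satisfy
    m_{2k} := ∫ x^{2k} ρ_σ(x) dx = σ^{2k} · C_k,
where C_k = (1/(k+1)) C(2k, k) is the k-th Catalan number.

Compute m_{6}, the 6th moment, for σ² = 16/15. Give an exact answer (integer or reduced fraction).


By the scaled semicircle moment identity, m_{2k} = σ^{2k} · C_k with k = 3.
C_3 = (1/(k+1)) · C(2k, k) = (1/4) · C(6, 3) = (1/4) · 20 = 5.
σ^{2k} = (σ²)^k = (16/15)^3 = 4096/3375.

Therefore m_{6} = σ^{6} · C_3 = (4096/3375) · 5 = 4096/675.


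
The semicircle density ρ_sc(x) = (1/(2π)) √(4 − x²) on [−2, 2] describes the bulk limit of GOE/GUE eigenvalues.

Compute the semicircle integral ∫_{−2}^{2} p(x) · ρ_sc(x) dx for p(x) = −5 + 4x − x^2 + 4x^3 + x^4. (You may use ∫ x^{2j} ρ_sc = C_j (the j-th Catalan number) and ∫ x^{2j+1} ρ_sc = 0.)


Write p(x) = Σ a_i x^i, split into monomials and integrate each against ρ_sc separately.
Using ∫ x^{2j} ρ_sc = C_j = (1/(j+1)) C(2j, j) (Catalan numbers) and ∫ x^{2j+1} ρ_sc = 0 (odd monomials vanish by symmetry):
  i = 0 (even): a_0 · C_{0} = -5 · 1 = -5
  i = 1 (odd): ∫ x^1 ρ_sc = 0 (vanishes)
  i = 2 (even): a_2 · C_{1} = -1 · 1 = -1
  i = 3 (odd): ∫ x^3 ρ_sc = 0 (vanishes)
  i = 4 (even): a_4 · C_{2} = 1 · 2 = 2

Summing the contributions: ∫_{−2}^{2} p(x) ρ_sc(x) dx = (-5) + (-1) + 2 = -4.


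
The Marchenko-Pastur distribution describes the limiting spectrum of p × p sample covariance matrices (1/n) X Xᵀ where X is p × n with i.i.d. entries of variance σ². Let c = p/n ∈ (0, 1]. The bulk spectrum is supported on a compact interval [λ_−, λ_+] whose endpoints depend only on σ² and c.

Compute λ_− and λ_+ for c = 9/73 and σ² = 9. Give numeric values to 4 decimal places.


c = 9/73 = 0.123288; √c = 0.351123.
λ_− = σ² (1 − √c)² = 9 · (1 − 0.351123)² = 9 · (0.648877)² = 3.789367.
λ_+ = σ² (1 + √c)² = 9 · (1 + 0.351123)² = 9 · (1.351123)² = 16.429811.

Rounded to 4 decimal places: λ_− ≈ 3.7894, λ_+ ≈ 16.4298.


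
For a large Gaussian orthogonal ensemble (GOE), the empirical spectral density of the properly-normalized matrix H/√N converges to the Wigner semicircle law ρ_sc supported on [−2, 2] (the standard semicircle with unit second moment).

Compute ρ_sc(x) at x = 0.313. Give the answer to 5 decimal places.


ρ_sc(x) = (1/(2π)) √(4 − x²). With x = 0.313:
  4 − x² = 4 − (0.313)² = 4 − 0.097969 = 3.902031.
  √(4 − x²) = 1.975356.
  1/(2π) = 0.159155.
  ρ_sc(0.313) = 0.159155 · 1.975356 = 0.314388.

Rounded to 5 decimal places: ρ_sc(0.313) ≈ 0.31439.


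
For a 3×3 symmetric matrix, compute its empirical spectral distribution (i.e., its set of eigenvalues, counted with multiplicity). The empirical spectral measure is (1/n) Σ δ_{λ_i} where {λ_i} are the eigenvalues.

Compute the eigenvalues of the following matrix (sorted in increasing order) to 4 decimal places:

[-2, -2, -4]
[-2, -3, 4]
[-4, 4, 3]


Since M is real symmetric, all three eigenvalues are real; they are the roots of det(λI − M) = λ³ − (tr M) λ² + s λ − det M, where s is the sum of the principal 2×2 minors.
tr M = -2 + (-3) + 3 = -2.
s = ((-2)·(-3) − (-2)²) + ((-2)·3 − (-4)²) + ((-3)·3 − 4²) = 2 + (-22) + (-25) = -45.
det M (expand along row 1) = (-2)·(-25) − (-2)·10 + (-4)·(-20) = 150.
Characteristic polynomial: λ³ + 2λ² − 45λ − 150 = 0.
Substitute λ = y + (tr M)/3 = y − 0.666667 to remove the quadratic term: y³ + p·y + q = 0 with p = s − (tr M)²/3 = -46.333333 and q = −2(tr M)³/27 + (tr M)·s/3 − det M = -119.407407.
Three real roots ⇒ use the trigonometric (Viète) form: r = 2√(−p/3) = 7.859884, φ = arccos(3q/(p·r)) = arccos(0.983655) = 0.181051 rad.
y_k = r·cos(φ/3 − 2πk/3) for k = 0, 1, 2 gives y = 7.845575, -3.512242, -4.333333.
λ_k = y_k − 0.666667 gives λ = 7.1789, -4.1789, -5.0000 (check: the sum is -2.0000 = tr M).

Eigenvalues sorted in increasing order: [-5.0000, -4.1789, 7.1789].


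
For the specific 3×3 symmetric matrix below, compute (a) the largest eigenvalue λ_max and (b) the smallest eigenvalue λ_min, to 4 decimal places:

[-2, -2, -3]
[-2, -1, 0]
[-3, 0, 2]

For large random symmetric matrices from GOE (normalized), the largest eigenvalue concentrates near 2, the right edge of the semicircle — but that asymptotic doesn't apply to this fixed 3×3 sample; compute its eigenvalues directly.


Since M is real symmetric, all three eigenvalues are real; they are the roots of det(λI − M) = λ³ − (tr M) λ² + s λ − det M, where s is the sum of the principal 2×2 minors.
tr M = -2 + (-1) + 2 = -1.
s = ((-2)·(-1) − (-2)²) + ((-2)·2 − (-3)²) + ((-1)·2 − 0²) = -2 + (-13) + (-2) = -17.
det M (expand along row 1) = (-2)·(-2) − (-2)·(-4) + (-3)·(-3) = 5.
Characteristic polynomial: λ³ + λ² − 17λ − 5 = 0.
Substitute λ = y + (tr M)/3 = y − 0.333333 to remove the quadratic term: y³ + p·y + q = 0 with p = s − (tr M)²/3 = -17.333333 and q = −2(tr M)³/27 + (tr M)·s/3 − det M = 0.740741.
Three real roots ⇒ use the trigonometric (Viète) form: r = 2√(−p/3) = 4.807402, φ = arccos(3q/(p·r)) = arccos(-0.026668) = 1.597468 rad.
y_k = r·cos(φ/3 − 2πk/3) for k = 0, 1, 2 gives y = 4.141798, 0.042740, -4.184537.
λ_k = y_k − 0.333333 gives λ = 3.8085, -0.2906, -4.5179 (check: the sum is -1.0000 = tr M).

Hence λ_max = 3.8085 and λ_min = -4.5179.


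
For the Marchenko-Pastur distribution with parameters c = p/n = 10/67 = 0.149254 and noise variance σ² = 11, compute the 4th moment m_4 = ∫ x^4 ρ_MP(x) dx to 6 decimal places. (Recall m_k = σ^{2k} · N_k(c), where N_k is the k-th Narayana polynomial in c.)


E[X⁴] = σ⁸ (1 + 6c + 6c² + c³) (fourth MP moment). With σ² = 11 (so σ⁸ = 14641) and c = 10/67 = 0.149254: E[X⁴] = 14641 · (1 + 6·0.149254 + 6·(0.149254)² + (0.149254)³) = 14641 · 2.032507.

So E[X^4] = 29757.939717.


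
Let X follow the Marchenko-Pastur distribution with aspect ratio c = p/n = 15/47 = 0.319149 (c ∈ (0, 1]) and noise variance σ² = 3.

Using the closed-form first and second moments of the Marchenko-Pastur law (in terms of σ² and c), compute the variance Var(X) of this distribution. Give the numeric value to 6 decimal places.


Recall the MP moments m_1 = E[X] = σ² and m_2 = E[X²] = σ⁴ (1 + c).
m_1 = E[X] = σ² = 3, so m_1² = 9.
m_2 = E[X²] = σ⁴ (1 + c) = 9 · (1 + 0.319149) = 9 · 1.319149 = 11.872340.
(Note m_2 − m_1² simplifies to c · σ⁴ = 0.319149 · 9.)

Var(X) = m_2 − m_1² = 11.872340 − 9 = 2.872340.


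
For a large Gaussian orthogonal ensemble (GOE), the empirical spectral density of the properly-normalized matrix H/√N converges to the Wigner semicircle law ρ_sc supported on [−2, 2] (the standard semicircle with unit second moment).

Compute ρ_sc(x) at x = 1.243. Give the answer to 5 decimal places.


ρ_sc(x) = (1/(2π)) √(4 − x²). With x = 1.243:
  4 − x² = 4 − (1.243)² = 4 − 1.545049 = 2.454951.
  √(4 − x²) = 1.566828.
  1/(2π) = 0.159155.
  ρ_sc(1.243) = 0.159155 · 1.566828 = 0.249368.

Rounded to 5 decimal places: ρ_sc(1.243) ≈ 0.24937.


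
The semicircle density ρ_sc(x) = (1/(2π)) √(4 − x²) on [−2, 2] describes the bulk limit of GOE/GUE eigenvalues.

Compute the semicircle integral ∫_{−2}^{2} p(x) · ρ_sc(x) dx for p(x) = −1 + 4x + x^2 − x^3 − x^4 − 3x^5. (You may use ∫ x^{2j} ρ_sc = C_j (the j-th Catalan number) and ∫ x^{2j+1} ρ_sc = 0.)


Write p(x) = Σ a_i x^i, split into monomials and integrate each against ρ_sc separately.
Using ∫ x^{2j} ρ_sc = C_j = (1/(j+1)) C(2j, j) (Catalan numbers) and ∫ x^{2j+1} ρ_sc = 0 (odd monomials vanish by symmetry):
  i = 0 (even): a_0 · C_{0} = -1 · 1 = -1
  i = 1 (odd): ∫ x^1 ρ_sc = 0 (vanishes)
  i = 2 (even): a_2 · C_{1} = 1 · 1 = 1
  i = 3 (odd): ∫ x^3 ρ_sc = 0 (vanishes)
  i = 4 (even): a_4 · C_{2} = -1 · 2 = -2
  i = 5 (odd): ∫ x^5 ρ_sc = 0 (vanishes)

Summing the contributions: ∫_{−2}^{2} p(x) ρ_sc(x) dx = (-1) + 1 + (-2) = -2.


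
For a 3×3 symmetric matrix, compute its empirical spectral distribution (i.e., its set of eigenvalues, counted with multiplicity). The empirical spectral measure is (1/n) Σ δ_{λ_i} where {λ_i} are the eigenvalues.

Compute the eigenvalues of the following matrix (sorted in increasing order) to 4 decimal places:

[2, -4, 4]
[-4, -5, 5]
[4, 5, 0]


Since M is real symmetric, all three eigenvalues are real; they are the roots of det(λI − M) = λ³ − (tr M) λ² + s λ − det M, where s is the sum of the principal 2×2 minors.
tr M = 2 + (-5) + 0 = -3.
s = (2·(-5) − (-4)²) + (2·0 − 4²) + ((-5)·0 − 5²) = -26 + (-16) + (-25) = -67.
det M (expand along row 1) = 2·(-25) − (-4)·(-20) + 4·0 = -130.
Characteristic polynomial: λ³ + 3λ² − 67λ + 130 = 0.
Substitute λ = y + (tr M)/3 = y − 1.000000 to remove the quadratic term: y³ + p·y + q = 0 with p = s − (tr M)²/3 = -70.000000 and q = −2(tr M)³/27 + (tr M)·s/3 − det M = 199.000000.
Three real roots ⇒ use the trigonometric (Viète) form: r = 2√(−p/3) = 9.660918, φ = arccos(3q/(p·r)) = arccos(-0.882791) = 2.652567 rad.
y_k = r·cos(φ/3 − 2πk/3) for k = 0, 1, 2 gives y = 6.124219, 3.408629, -9.532848.
λ_k = y_k − 1.000000 gives λ = 5.1242, 2.4086, -10.5328 (check: the sum is -3.0000 = tr M).

Eigenvalues sorted in increasing order: [-10.5328, 2.4086, 5.1242].


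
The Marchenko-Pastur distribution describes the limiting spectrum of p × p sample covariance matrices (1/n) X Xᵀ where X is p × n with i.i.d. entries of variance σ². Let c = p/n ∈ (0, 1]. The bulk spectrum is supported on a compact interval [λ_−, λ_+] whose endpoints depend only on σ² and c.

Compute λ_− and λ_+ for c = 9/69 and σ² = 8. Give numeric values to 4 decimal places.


c = 9/69 = 0.130435; √c = 0.361158.
λ_− = σ² (1 − √c)² = 8 · (1 − 0.361158)² = 8 · (0.638842)² = 3.264957.
λ_+ = σ² (1 + √c)² = 8 · (1 + 0.361158)² = 8 · (1.361158)² = 14.821999.

Rounded to 4 decimal places: λ_− ≈ 3.2650, λ_+ ≈ 14.8220.


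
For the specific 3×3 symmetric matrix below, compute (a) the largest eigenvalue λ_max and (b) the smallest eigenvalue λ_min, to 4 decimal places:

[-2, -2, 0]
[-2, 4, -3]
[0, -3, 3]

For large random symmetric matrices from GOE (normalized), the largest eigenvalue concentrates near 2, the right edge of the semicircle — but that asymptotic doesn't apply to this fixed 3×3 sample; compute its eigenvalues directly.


Since M is real symmetric, all three eigenvalues are real; they are the roots of det(λI − M) = λ³ − (tr M) λ² + s λ − det M, where s is the sum of the principal 2×2 minors.
tr M = -2 + 4 + 3 = 5.
s = ((-2)·4 − (-2)²) + ((-2)·3 − 0²) + (4·3 − (-3)²) = -12 + (-6) + 3 = -15.
det M (expand along row 1) = (-2)·3 − (-2)·(-6) + 0·6 = -18.
Characteristic polynomial: λ³ − 5λ² − 15λ + 18 = 0.
Substitute λ = y + (tr M)/3 = y + 1.666667 to remove the quadratic term: y³ + p·y + q = 0 with p = s − (tr M)²/3 = -23.333333 and q = −2(tr M)³/27 + (tr M)·s/3 − det M = -16.259259.
Three real roots ⇒ use the trigonometric (Viète) form: r = 2√(−p/3) = 5.577734, φ = arccos(3q/(p·r)) = arccos(0.374790) = 1.186627 rad.
y_k = r·cos(φ/3 − 2πk/3) for k = 0, 1, 2 gives y = 5.147064, -0.712315, -4.434749.
λ_k = y_k + 1.666667 gives λ = 6.8137, 0.9544, -2.7681 (check: the sum is 5.0000 = tr M).

Hence λ_max = 6.8137 and λ_min = -2.7681.


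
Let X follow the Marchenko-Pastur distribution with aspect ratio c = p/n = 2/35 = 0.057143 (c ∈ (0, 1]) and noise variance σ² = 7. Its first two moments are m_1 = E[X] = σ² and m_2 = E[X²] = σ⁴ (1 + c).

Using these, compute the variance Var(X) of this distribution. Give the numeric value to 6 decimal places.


m_1 = E[X] = σ² = 7, so m_1² = 49.
m_2 = E[X²] = σ⁴ (1 + c) = 49 · (1 + 0.057143) = 49 · 1.057143 = 51.800000.
(Note m_2 − m_1² simplifies to c · σ⁴ = 0.057143 · 49.)

Var(X) = m_2 − m_1² = 51.800000 − 49 = 2.800000.


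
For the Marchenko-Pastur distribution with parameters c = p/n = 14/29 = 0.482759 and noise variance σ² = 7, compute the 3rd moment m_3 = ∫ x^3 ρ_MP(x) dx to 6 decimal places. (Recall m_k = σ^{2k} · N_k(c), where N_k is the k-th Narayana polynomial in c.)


E[X³] = σ⁶ (1 + 3c + c²) (third MP moment). With σ² = 7 (so σ⁶ = 343) and c = 14/29 = 0.482759: E[X³] = 343 · (1 + 3·0.482759 + (0.482759)²) = 343 · 2.681332.

So E[X^3] = 919.696790.


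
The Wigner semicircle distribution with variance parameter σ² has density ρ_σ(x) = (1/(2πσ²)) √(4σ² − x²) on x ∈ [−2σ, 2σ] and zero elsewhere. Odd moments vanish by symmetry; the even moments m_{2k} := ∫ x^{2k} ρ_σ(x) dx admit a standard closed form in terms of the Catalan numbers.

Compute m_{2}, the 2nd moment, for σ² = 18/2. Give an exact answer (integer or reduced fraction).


By the scaled semicircle moment identity, m_{2k} = σ^{2k} · C_k with k = 1.
C_1 = (1/(k+1)) · C(2k, k) = (1/2) · C(2, 1) = (1/2) · 2 = 1.
σ^{2k} = (σ²)^k = (18/2)^1 = 9.

Therefore m_{2} = σ^{2} · C_1 = 9 · 1 = 9.


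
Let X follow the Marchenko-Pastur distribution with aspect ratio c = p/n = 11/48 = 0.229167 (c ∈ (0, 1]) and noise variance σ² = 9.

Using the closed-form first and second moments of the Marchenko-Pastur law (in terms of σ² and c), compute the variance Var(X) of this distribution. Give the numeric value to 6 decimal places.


Recall the MP moments m_1 = E[X] = σ² and m_2 = E[X²] = σ⁴ (1 + c).
m_1 = E[X] = σ² = 9, so m_1² = 81.
m_2 = E[X²] = σ⁴ (1 + c) = 81 · (1 + 0.229167) = 81 · 1.229167 = 99.562500.
(Note m_2 − m_1² simplifies to c · σ⁴ = 0.229167 · 81.)

Var(X) = m_2 − m_1² = 99.562500 − 81 = 18.562500.


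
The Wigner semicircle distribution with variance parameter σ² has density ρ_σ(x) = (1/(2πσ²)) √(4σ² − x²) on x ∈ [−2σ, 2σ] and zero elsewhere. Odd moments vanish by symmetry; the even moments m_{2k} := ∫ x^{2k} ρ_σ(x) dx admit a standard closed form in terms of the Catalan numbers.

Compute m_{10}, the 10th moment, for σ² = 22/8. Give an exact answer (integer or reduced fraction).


By the scaled semicircle moment identity, m_{2k} = σ^{2k} · C_k with k = 5.
C_5 = (1/(k+1)) · C(2k, k) = (1/6) · C(10, 5) = (1/6) · 252 = 42.
σ^{2k} = (σ²)^k = (22/8)^5 = 161051/1024.

Therefore m_{10} = σ^{10} · C_5 = (161051/1024) · 42 = 3382071/512.
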